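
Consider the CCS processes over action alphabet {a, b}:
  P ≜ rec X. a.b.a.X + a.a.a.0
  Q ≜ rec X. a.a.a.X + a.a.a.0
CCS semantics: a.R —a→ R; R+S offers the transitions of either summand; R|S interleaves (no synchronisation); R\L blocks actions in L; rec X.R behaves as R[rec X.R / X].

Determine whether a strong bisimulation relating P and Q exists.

P's transition system — 6 states:
  s0 = rec X. a.b.a.X + a.a.a.0 → =a=> s1, =a=> s2
  s1 = a.a.0 → =a=> s3
  s2 = b.a.(rec X. a.b.a.X + a.a.a.0) → =b=> s4
  s3 = a.0 → =a=> s5
  s4 = a.(rec X. a.b.a.X + a.a.a.0) → =a=> s0
  s5 = 0 → ∅
Q's transition system — 6 states:
  t0 = rec X. a.a.a.X + a.a.a.0 → =a=> t1, =a=> t2
  t1 = a.a.(rec X. a.a.a.X + a.a.a.0) → =a=> t3
  t2 = a.a.0 → =a=> t4
  t3 = a.(rec X. a.a.a.X + a.a.a.0) → =a=> t0
  t4 = a.0 → =a=> t5
  t5 = 0 → ∅
Partition-refinement fixed point:
  B0 = {s0}
  B1 = {s1, t2}
  B2 = {s3, t4}
  B3 = {s5, t5}
  B4 = {s2}
  B5 = {s4}
  B6 = {t0}
  B7 = {t1}
  B8 = {t3}
s0 ∈ B0, t0 ∈ B6 → different blocks

NO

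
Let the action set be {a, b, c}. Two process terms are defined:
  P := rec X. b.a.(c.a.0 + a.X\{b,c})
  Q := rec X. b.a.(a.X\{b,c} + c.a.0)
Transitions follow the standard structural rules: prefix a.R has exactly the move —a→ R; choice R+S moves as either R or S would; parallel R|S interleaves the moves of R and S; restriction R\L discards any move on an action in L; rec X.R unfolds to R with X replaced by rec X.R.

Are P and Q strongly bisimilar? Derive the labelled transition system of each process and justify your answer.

P's transition system — 6 states:
  p0 = rec X. b.a.(c.a.0 + a.X\{b,c}) has moves —b→ p1
  p1 = a.(c.a.0 + a.(rec X. b.a.(c.a.0 + a.X\{b,c}))\{b,c}) has moves —a→ p2
  p2 = c.a.0 + a.(rec X. b.a.(c.a.0 + a.X\{b,c}))\{b,c} has moves —a→ p3, —c→ p4
  p3 = (rec X. b.a.(c.a.0 + a.X\{b,c}))\{b,c} has moves (no moves)
  p4 = a.0 has moves —a→ p5
  p5 = 0 has moves (no moves)
Q's transition system — 6 states:
  q0 = rec X. b.a.(a.X\{b,c} + c.a.0) has moves —b→ q1
  q1 = a.(a.(rec X. b.a.(a.X\{b,c} + c.a.0))\{b,c} + c.a.0) has moves —a→ q2
  q2 = a.(rec X. b.a.(a.X\{b,c} + c.a.0))\{b,c} + c.a.0 has moves —a→ q3, —c→ q4
  q3 = (rec X. b.a.(a.X\{b,c} + c.a.0))\{b,c} has moves (no moves)
  q4 = a.0 has moves —a→ q5
  q5 = 0 has moves (no moves)
Coarsest stable partition (strong bisimilarity classes):
  B0 = {p0, q0}
  B1 = {p1, q1}
  B2 = {p2, q2}
  B3 = {p4, q4}
  B4 = {p3, p5, q3, q5}
p0 ∈ B0, q0 ∈ B0 → same block

bisimilar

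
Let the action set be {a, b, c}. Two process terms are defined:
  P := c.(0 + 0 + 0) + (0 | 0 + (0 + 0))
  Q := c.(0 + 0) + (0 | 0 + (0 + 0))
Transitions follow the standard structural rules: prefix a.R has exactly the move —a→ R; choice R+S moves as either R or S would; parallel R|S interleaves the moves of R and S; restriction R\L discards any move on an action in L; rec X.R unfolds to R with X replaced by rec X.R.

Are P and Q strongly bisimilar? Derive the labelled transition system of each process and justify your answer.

LTS(P): 2 reachable states
  u0 = c.(0 + 0 + 0) + (0 | 0 + (0 + 0)) has moves —c→ u1
  u1 = 0 + 0 + 0 has moves stopped
LTS(Q): 2 reachable states
  v0 = c.(0 + 0) + (0 | 0 + (0 + 0)) has moves —c→ v1
  v1 = 0 + 0 has moves stopped
Bisimilarity quotient blocks:
  B0 = {u0, v0}
  B1 = {u1, v1}
u0 ∈ B0, v0 ∈ B0 → same block

bisimilar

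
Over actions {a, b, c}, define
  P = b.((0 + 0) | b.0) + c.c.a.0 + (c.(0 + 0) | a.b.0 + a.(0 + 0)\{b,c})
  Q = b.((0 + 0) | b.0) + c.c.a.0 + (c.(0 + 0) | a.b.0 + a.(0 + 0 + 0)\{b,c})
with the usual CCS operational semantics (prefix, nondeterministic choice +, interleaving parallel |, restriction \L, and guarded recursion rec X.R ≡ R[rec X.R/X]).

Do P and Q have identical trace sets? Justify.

YES

P's transition system — 10 states:
  p0 = b.((0 + 0) | b.0) + c.c.a.0 + (c.(0 + 0) | a.b.0 + a.(0 + 0)\{b,c}) → —a→ p1, —a→ p2, —b→ p3, —c→ p4, —c→ p5
  p1 = (0 + 0)\{b,c} → ·
  p2 = c.(0 + 0) | b.0 → —b→ p6, —c→ p3
  p3 = (0 + 0) | b.0 → —b→ p7
  p4 = (0 + 0) | a.b.0 → —a→ p3
  p5 = c.a.0 → —c→ p8
  p6 = c.(0 + 0) | 0 → —c→ p7
  p7 = (0 + 0) | 0 → ·
  p8 = a.0 → —a→ p9
  p9 = 0 → ·
Q's transition system — 10 states:
  q0 = b.((0 + 0) | b.0) + c.c.a.0 + (c.(0 + 0) | a.b.0 + a.(0 + 0 + 0)\{b,c}) → —a→ q1, —a→ q2, —b→ q3, —c→ q4, —c→ q5
  q1 = (0 + 0 + 0)\{b,c} → ·
  q2 = c.(0 + 0) | b.0 → —b→ q6, —c→ q3
  q3 = (0 + 0) | b.0 → —b→ q7
  q4 = (0 + 0) | a.b.0 → —a→ q3
  q5 = c.a.0 → —c→ q8
  q6 = c.(0 + 0) | 0 → —c→ q7
  q7 = (0 + 0) | 0 → ·
  q8 = a.0 → —a→ q9
  q9 = 0 → ·
Coarsest stable partition (strong bisimilarity classes):
  B0 = {p0, q0}
  B1 = {p5, q5}
  B2 = {p8, q8}
  B3 = {p1, p7, p9, q1, q7, q9}
  B4 = {p4, q4}
  B5 = {p3, q3}
  B6 = {p2, q2}
  B7 = {p6, q6}
p0 ∈ B0, q0 ∈ B0 → same block
Bisimilar ⇒ trace-equivalent.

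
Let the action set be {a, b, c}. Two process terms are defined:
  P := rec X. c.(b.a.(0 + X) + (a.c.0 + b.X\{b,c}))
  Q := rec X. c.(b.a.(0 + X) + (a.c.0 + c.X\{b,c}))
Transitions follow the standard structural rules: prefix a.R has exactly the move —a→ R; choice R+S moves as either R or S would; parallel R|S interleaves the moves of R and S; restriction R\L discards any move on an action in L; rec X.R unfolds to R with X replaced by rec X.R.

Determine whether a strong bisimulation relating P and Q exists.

P's transition system — 7 states:
  p0 = rec X. c.(b.a.(0 + X) + (a.c.0 + b.X\{b,c})) :: =c=> p1
  p1 = b.a.(0 + (rec X. c.(b.a.(0 + X) + (a.c.0 + b.X\{b,c})))) + (a.c.0 + b.(rec X. c.(b.a.(0 + X) + (a.c.0 + b.X\{b,c})))\{b,c}) :: =a=> p2, =b=> p3, =b=> p4
  p2 = c.0 :: =c=> p5
  p3 = (rec X. c.(b.a.(0 + X) + (a.c.0 + b.X\{b,c})))\{b,c} :: deadlocked
  p4 = a.(0 + (rec X. c.(b.a.(0 + X) + (a.c.0 + b.X\{b,c})))) :: =a=> p6
  p5 = 0 :: deadlocked
  p6 = 0 + (rec X. c.(b.a.(0 + X) + (a.c.0 + b.X\{b,c}))) :: =c=> p1
Q's transition system — 7 states:
  q0 = rec X. c.(b.a.(0 + X) + (a.c.0 + c.X\{b,c})) :: =c=> q1
  q1 = b.a.(0 + (rec X. c.(b.a.(0 + X) + (a.c.0 + c.X\{b,c})))) + (a.c.0 + c.(rec X. c.(b.a.(0 + X) + (a.c.0 + c.X\{b,c})))\{b,c}) :: =a=> q2, =b=> q3, =c=> q4
  q2 = c.0 :: =c=> q5
  q3 = a.(0 + (rec X. c.(b.a.(0 + X) + (a.c.0 + c.X\{b,c})))) :: =a=> q6
  q4 = (rec X. c.(b.a.(0 + X) + (a.c.0 + c.X\{b,c})))\{b,c} :: deadlocked
  q5 = 0 :: deadlocked
  q6 = 0 + (rec X. c.(b.a.(0 + X) + (a.c.0 + c.X\{b,c}))) :: =c=> q1
Coarsest stable partition (strong bisimilarity classes):
  B0 = {p0, p6}
  B1 = {p1}
  B2 = {p3, p5, q4, q5}
  B3 = {p4}
  B4 = {p2, q2}
  B5 = {q0, q6}
  B6 = {q1}
  B7 = {q3}
p0 ∈ B0, q0 ∈ B5 → different blocks

P ≁ Q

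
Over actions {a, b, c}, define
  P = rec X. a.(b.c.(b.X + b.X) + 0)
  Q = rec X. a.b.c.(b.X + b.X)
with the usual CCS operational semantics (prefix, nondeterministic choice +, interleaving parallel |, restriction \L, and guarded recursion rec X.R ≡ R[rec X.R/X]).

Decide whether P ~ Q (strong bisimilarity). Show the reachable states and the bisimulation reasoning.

P's transition system — 4 states:
  p0 = rec X. a.(b.c.(b.X + b.X) + 0) | -a-> p1
  p1 = b.c.(b.(rec X. a.(b.c.(b.X + b.X) + 0)) + b.(rec X. a.(b.c.(b.X + b.X) + 0))) + 0 | -b-> p2
  p2 = c.(b.(rec X. a.(b.c.(b.X + b.X) + 0)) + b.(rec X. a.(b.c.(b.X + b.X) + 0))) | -c-> p3
  p3 = b.(rec X. a.(b.c.(b.X + b.X) + 0)) + b.(rec X. a.(b.c.(b.X + b.X) + 0)) | -b-> p0
Q's transition system — 4 states:
  q0 = rec X. a.b.c.(b.X + b.X) | -a-> q1
  q1 = b.c.(b.(rec X. a.b.c.(b.X + b.X)) + b.(rec X. a.b.c.(b.X + b.X))) | -b-> q2
  q2 = c.(b.(rec X. a.b.c.(b.X + b.X)) + b.(rec X. a.b.c.(b.X + b.X))) | -c-> q3
  q3 = b.(rec X. a.b.c.(b.X + b.X)) + b.(rec X. a.b.c.(b.X + b.X)) | -b-> q0
Partition-refinement fixed point:
  B0 = {p0, q0}
  B1 = {p1, q1}
  B2 = {p2, q2}
  B3 = {p3, q3}
p0 ∈ B0, q0 ∈ B0 → same block

P ~ Q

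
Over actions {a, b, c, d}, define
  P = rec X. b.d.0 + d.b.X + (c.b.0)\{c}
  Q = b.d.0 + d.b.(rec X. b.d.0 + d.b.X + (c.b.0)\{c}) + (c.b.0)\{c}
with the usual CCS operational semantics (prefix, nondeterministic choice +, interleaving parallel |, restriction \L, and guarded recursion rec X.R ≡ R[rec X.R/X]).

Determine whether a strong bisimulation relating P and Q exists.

Reachable graph of P (4 states):
  p0 = rec X. b.d.0 + d.b.X + (c.b.0)\{c} | —b→ p1, —d→ p2
  p1 = d.0 | —d→ p3
  p2 = b.(rec X. b.d.0 + d.b.X + (c.b.0)\{c}) | —b→ p0
  p3 = 0 | (no moves)
Reachable graph of Q (5 states):
  q0 = b.d.0 + d.b.(rec X. b.d.0 + d.b.X + (c.b.0)\{c}) + (c.b.0)\{c} | —b→ q1, —d→ q2
  q1 = d.0 | —d→ q3
  q2 = b.(rec X. b.d.0 + d.b.X + (c.b.0)\{c}) | —b→ q4
  q3 = 0 | (no moves)
  q4 = rec X. b.d.0 + d.b.X + (c.b.0)\{c} | —b→ q1, —d→ q2
Partition-refinement fixed point:
  B0 = {p0, q0, q4}
  B1 = {p1, q1}
  B2 = {p3, q3}
  B3 = {p2, q2}
p0 ∈ B0, q0 ∈ B0 → same block

YES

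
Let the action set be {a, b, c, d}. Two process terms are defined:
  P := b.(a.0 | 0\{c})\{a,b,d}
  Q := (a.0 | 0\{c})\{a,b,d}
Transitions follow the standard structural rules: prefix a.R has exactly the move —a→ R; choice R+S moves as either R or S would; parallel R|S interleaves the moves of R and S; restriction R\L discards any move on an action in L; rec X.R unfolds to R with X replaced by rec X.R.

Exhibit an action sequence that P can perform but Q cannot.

b

Reachable graph of P (2 states):
  u0 = b.(a.0 | 0\{c})\{a,b,d} ⊢ --b--▸ u1
  u1 = (a.0 | 0\{c})\{a,b,d} ⊢ deadlocked
Reachable graph of Q (1 states):
  v0 = (a.0 | 0\{c})\{a,b,d} ⊢ deadlocked
Run σ = ⟨b⟩ on P: start {u0}
  after b @ step 1: {u1}
  ✓ P
Run σ = ⟨b⟩ on Q: start {v0}
  after b @ step 1: no successor for Q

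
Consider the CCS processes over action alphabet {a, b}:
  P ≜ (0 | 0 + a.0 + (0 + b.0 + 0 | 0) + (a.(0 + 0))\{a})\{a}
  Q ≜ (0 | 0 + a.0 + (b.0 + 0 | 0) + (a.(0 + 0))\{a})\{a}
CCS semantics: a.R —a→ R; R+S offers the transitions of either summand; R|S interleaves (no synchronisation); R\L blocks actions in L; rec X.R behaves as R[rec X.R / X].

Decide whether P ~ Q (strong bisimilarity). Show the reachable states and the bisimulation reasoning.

bisimilar

Reachable graph of P (2 states):
  s0 = (0 | 0 + a.0 + (0 + b.0 + 0 | 0) + (a.(0 + 0))\{a})\{a} has moves —b→ s1
  s1 = 0\{a} has moves stopped
Reachable graph of Q (2 states):
  t0 = (0 | 0 + a.0 + (b.0 + 0 | 0) + (a.(0 + 0))\{a})\{a} has moves —b→ t1
  t1 = 0\{a} has moves stopped
Coarsest stable partition (strong bisimilarity classes):
  B0 = {s0, t0}
  B1 = {s1, t1}
s0 ∈ B0, t0 ∈ B0 → same block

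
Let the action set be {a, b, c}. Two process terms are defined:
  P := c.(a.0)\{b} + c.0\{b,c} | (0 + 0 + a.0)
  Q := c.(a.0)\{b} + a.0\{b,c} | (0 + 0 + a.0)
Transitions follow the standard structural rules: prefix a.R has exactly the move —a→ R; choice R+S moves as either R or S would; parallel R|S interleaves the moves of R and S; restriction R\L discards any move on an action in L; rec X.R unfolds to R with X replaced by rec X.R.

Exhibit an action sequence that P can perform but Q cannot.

LTS(P): 6 reachable states
  m0 = c.(a.0)\{b} + c.0\{b,c} | (0 + 0 + a.0) → =a=> m1, =c=> m2, =c=> m3
  m1 = c.0\{b,c} | 0 → =c=> m4
  m2 = (a.0)\{b} → =a=> m5
  m3 = 0\{b,c} | (0 + 0 + a.0) → =a=> m4
  m4 = 0\{b,c} | 0 → ·
  m5 = 0\{b} → ·
LTS(Q): 6 reachable states
  n0 = c.(a.0)\{b} + a.0\{b,c} | (0 + 0 + a.0) → =a=> n1, =a=> n2, =c=> n3
  n1 = 0\{b,c} | (0 + 0 + a.0) → =a=> n4
  n2 = a.0\{b,c} | 0 → =a=> n4
  n3 = (a.0)\{b} → =a=> n5
  n4 = 0\{b,c} | 0 → ·
  n5 = 0\{b} → ·
Trace ⟨ac⟩ through P, begin at {m0}:
  [1] a ⇒ {m1}
  [2] c ⇒ {m4}
  ✓ P
Trace ⟨ac⟩ through Q, begin at {n0}:
  [1] a ⇒ {n1, n2}
  [2] c ⇒ no successor for Q

ac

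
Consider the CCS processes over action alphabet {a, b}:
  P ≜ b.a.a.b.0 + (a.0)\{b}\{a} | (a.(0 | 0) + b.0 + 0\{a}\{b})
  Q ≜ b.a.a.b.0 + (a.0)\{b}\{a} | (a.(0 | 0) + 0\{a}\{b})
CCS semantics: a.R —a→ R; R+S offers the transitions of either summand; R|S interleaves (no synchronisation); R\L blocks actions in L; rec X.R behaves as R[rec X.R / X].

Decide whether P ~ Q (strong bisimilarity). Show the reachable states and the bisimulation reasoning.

P ≁ Q

LTS(P): 7 reachable states
  u0 = b.a.a.b.0 + (a.0)\{b}\{a} | (a.(0 | 0) + b.0 + 0\{a}\{b}) :: --a--▸ u1, --b--▸ u2, --b--▸ u3
  u1 = (a.0)\{b}\{a} | (0 | 0) :: ·
  u2 = (a.0)\{b}\{a} | 0 :: ·
  u3 = a.a.b.0 :: --a--▸ u4
  u4 = a.b.0 :: --a--▸ u5
  u5 = b.0 :: --b--▸ u6
  u6 = 0 :: ·
LTS(Q): 6 reachable states
  v0 = b.a.a.b.0 + (a.0)\{b}\{a} | (a.(0 | 0) + 0\{a}\{b}) :: --a--▸ v1, --b--▸ v2
  v1 = (a.0)\{b}\{a} | (0 | 0) :: ·
  v2 = a.a.b.0 :: --a--▸ v3
  v3 = a.b.0 :: --a--▸ v4
  v4 = b.0 :: --b--▸ v5
  v5 = 0 :: ·
Bisimilarity quotient blocks:
  B0 = {u0}
  B1 = {u3, v2}
  B2 = {u4, v3}
  B3 = {u5, v4}
  B4 = {u1, u2, u6, v1, v5}
  B5 = {v0}
u0 ∈ B0, v0 ∈ B5 → different blocks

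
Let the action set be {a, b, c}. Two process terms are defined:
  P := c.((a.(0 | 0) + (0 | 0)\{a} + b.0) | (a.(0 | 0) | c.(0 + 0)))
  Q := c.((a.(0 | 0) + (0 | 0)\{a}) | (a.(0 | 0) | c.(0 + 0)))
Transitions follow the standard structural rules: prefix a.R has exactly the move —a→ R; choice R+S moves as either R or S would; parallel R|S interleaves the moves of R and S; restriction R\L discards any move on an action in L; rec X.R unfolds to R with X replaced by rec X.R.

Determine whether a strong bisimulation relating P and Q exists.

NO

P's transition system — 13 states:
  u0 = c.((a.(0 | 0) + (0 | 0)\{a} + b.0) | (a.(0 | 0) | c.(0 + 0))) has moves —c→ u1
  u1 = (a.(0 | 0) + (0 | 0)\{a} + b.0) | (a.(0 | 0) | c.(0 + 0)) has moves —a→ u2, —a→ u3, —b→ u4, —c→ u5
  u2 = (a.(0 | 0) + (0 | 0)\{a} + b.0) | (0 | 0 | c.(0 + 0)) has moves —a→ u6, —b→ u7, —c→ u8
  u3 = 0 | 0 | (a.(0 | 0) | c.(0 + 0)) has moves —a→ u6, —c→ u9
  u4 = 0 | (a.(0 | 0) | c.(0 + 0)) has moves —a→ u7, —c→ u10
  u5 = (a.(0 | 0) + (0 | 0)\{a} + b.0) | (a.(0 | 0) | (0 + 0)) has moves —a→ u8, —a→ u9, —b→ u10
  u6 = 0 | 0 | (0 | 0 | c.(0 + 0)) has moves —c→ u11
  u7 = 0 | (0 | 0 | c.(0 + 0)) has moves —c→ u12
  u8 = (a.(0 | 0) + (0 | 0)\{a} + b.0) | (0 | 0 | (0 + 0)) has moves —a→ u11, —b→ u12
  u9 = 0 | 0 | (a.(0 | 0) | (0 + 0)) has moves —a→ u11
  u10 = 0 | (a.(0 | 0) | (0 + 0)) has moves —a→ u12
  u11 = 0 | 0 | (0 | 0 | (0 + 0)) has moves stopped
  u12 = 0 | (0 | 0 | (0 + 0)) has moves stopped
Q's transition system — 9 states:
  v0 = c.((a.(0 | 0) + (0 | 0)\{a}) | (a.(0 | 0) | c.(0 + 0))) has moves —c→ v1
  v1 = (a.(0 | 0) + (0 | 0)\{a}) | (a.(0 | 0) | c.(0 + 0)) has moves —a→ v2, —a→ v3, —c→ v4
  v2 = (a.(0 | 0) + (0 | 0)\{a}) | (0 | 0 | c.(0 + 0)) has moves —a→ v5, —c→ v6
  v3 = 0 | 0 | (a.(0 | 0) | c.(0 + 0)) has moves —a→ v5, —c→ v7
  v4 = (a.(0 | 0) + (0 | 0)\{a}) | (a.(0 | 0) | (0 + 0)) has moves —a→ v6, —a→ v7
  v5 = 0 | 0 | (0 | 0 | c.(0 + 0)) has moves —c→ v8
  v6 = (a.(0 | 0) + (0 | 0)\{a}) | (0 | 0 | (0 + 0)) has moves —a→ v8
  v7 = 0 | 0 | (a.(0 | 0) | (0 + 0)) has moves —a→ v8
  v8 = 0 | 0 | (0 | 0 | (0 + 0)) has moves stopped
Coarsest stable partition (strong bisimilarity classes):
  B0 = {u0}
  B1 = {u1}
  B2 = {u5}
  B3 = {u10, u9, v6, v7}
  B4 = {u11, u12, v8}
  B5 = {u8}
  B6 = {u3, u4, v2, v3}
  B7 = {u6, u7, v5}
  B8 = {u2}
  B9 = {v0}
  B10 = {v1}
  B11 = {v4}
u0 ∈ B0, v0 ∈ B9 → different blocks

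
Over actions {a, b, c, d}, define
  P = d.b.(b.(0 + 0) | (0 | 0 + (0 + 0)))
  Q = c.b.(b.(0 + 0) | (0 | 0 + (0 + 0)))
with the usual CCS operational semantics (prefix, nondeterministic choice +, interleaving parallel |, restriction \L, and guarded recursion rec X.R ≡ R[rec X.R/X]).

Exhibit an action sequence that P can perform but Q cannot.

P's transition system — 4 states:
  s0 = d.b.(b.(0 + 0) | (0 | 0 + (0 + 0))) has moves -d-> s1
  s1 = b.(b.(0 + 0) | (0 | 0 + (0 + 0))) has moves -b-> s2
  s2 = b.(0 + 0) | (0 | 0 + (0 + 0)) has moves -b-> s3
  s3 = (0 + 0) | (0 | 0 + (0 + 0)) has moves (no moves)
Q's transition system — 4 states:
  t0 = c.b.(b.(0 + 0) | (0 | 0 + (0 + 0))) has moves -c-> t1
  t1 = b.(b.(0 + 0) | (0 | 0 + (0 + 0))) has moves -b-> t2
  t2 = b.(0 + 0) | (0 | 0 + (0 + 0)) has moves -b-> t3
  t3 = (0 + 0) | (0 | 0 + (0 + 0)) has moves (no moves)
Run σ = ⟨d⟩ on P: start {s0}
  step 1 (d): {s1}
  — P admits the full trace.
Run σ = ⟨d⟩ on Q: start {t0}
  step 1 (d): ∅ (Q stuck)

d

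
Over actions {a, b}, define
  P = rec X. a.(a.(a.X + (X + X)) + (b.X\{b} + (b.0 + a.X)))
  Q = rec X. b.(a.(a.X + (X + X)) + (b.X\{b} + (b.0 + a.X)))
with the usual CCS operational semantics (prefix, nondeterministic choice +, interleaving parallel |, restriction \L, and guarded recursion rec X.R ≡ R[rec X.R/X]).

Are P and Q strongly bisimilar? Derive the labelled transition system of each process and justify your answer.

P ≁ Q

LTS(P): 7 reachable states
  u0 = rec X. a.(a.(a.X + (X + X)) + (b.X\{b} + (b.0 + a.X))) → ··a··> u1
  u1 = a.(a.(rec X. a.(a.(a.X + (X + X)) + (b.X\{b} + (b.0 + a.X)))) + ((rec X. a.(a.(a.X + (X + X)) + (b.X\{b} + (b.0 + a.X)))) + (rec X. a.(a.(a.X + (X + X)) + (b.X\{b} + (b.0 + a.X)))))) + (b.(rec X. a.(a.(a.X + (X + X)) + (b.X\{b} + (b.0 + a.X))))\{b} + (b.0 + a.(rec X. a.(a.(a.X + (X + X)) + (b.X\{b} + (b.0 + a.X)))))) → ··a··> u0, ··a··> u2, ··b··> u3, ··b··> u4
  u2 = a.(rec X. a.(a.(a.X + (X + X)) + (b.X\{b} + (b.0 + a.X)))) + ((rec X. a.(a.(a.X + (X + X)) + (b.X\{b} + (b.0 + a.X)))) + (rec X. a.(a.(a.X + (X + X)) + (b.X\{b} + (b.0 + a.X))))) → ··a··> u0, ··a··> u1
  u3 = (rec X. a.(a.(a.X + (X + X)) + (b.X\{b} + (b.0 + a.X))))\{b} → ··a··> u5
  u4 = 0 → ∅
  u5 = (a.(a.(rec X. a.(a.(a.X + (X + X)) + (b.X\{b} + (b.0 + a.X)))) + ((rec X. a.(a.(a.X + (X + X)) + (b.X\{b} + (b.0 + a.X)))) + (rec X. a.(a.(a.X + (X + X)) + (b.X\{b} + (b.0 + a.X)))))) + (b.(rec X. a.(a.(a.X + (X + X)) + (b.X\{b} + (b.0 + a.X))))\{b} + (b.0 + a.(rec X. a.(a.(a.X + (X + X)) + (b.X\{b} + (b.0 + a.X)))))))\{b} → ··a··> u3, ··a··> u6
  u6 = (a.(rec X. a.(a.(a.X + (X + X)) + (b.X\{b} + (b.0 + a.X)))) + ((rec X. a.(a.(a.X + (X + X)) + (b.X\{b} + (b.0 + a.X)))) + (rec X. a.(a.(a.X + (X + X)) + (b.X\{b} + (b.0 + a.X))))))\{b} → ··a··> u3, ··a··> u5
LTS(Q): 5 reachable states
  v0 = rec X. b.(a.(a.X + (X + X)) + (b.X\{b} + (b.0 + a.X))) → ··b··> v1
  v1 = a.(a.(rec X. b.(a.(a.X + (X + X)) + (b.X\{b} + (b.0 + a.X)))) + ((rec X. b.(a.(a.X + (X + X)) + (b.X\{b} + (b.0 + a.X)))) + (rec X. b.(a.(a.X + (X + X)) + (b.X\{b} + (b.0 + a.X)))))) + (b.(rec X. b.(a.(a.X + (X + X)) + (b.X\{b} + (b.0 + a.X))))\{b} + (b.0 + a.(rec X. b.(a.(a.X + (X + X)) + (b.X\{b} + (b.0 + a.X)))))) → ··a··> v0, ··a··> v2, ··b··> v3, ··b··> v4
  v2 = a.(rec X. b.(a.(a.X + (X + X)) + (b.X\{b} + (b.0 + a.X)))) + ((rec X. b.(a.(a.X + (X + X)) + (b.X\{b} + (b.0 + a.X)))) + (rec X. b.(a.(a.X + (X + X)) + (b.X\{b} + (b.0 + a.X))))) → ··a··> v0, ··b··> v1
  v3 = (rec X. b.(a.(a.X + (X + X)) + (b.X\{b} + (b.0 + a.X))))\{b} → ∅
  v4 = 0 → ∅
Bisimilarity quotient blocks:
  B0 = {u0}
  B1 = {u1}
  B2 = {u3, u5, u6}
  B3 = {u2}
  B4 = {u4, v3, v4}
  B5 = {v0}
  B6 = {v1}
  B7 = {v2}
u0 ∈ B0, v0 ∈ B5 → different blocks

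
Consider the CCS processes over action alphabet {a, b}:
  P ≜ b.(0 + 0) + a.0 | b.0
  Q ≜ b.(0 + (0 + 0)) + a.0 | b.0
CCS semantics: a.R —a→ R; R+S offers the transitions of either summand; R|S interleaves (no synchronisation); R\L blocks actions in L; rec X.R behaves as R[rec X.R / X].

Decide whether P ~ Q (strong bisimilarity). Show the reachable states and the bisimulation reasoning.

YES

Reachable graph of P (5 states):
  p0 = b.(0 + 0) + a.0 | b.0 | =a=> p1, =b=> p2, =b=> p3
  p1 = 0 | b.0 | =b=> p4
  p2 = 0 + 0 | stopped
  p3 = a.0 | 0 | =a=> p4
  p4 = 0 | 0 | stopped
Reachable graph of Q (5 states):
  q0 = b.(0 + (0 + 0)) + a.0 | b.0 | =a=> q1, =b=> q2, =b=> q3
  q1 = 0 | b.0 | =b=> q4
  q2 = 0 + (0 + 0) | stopped
  q3 = a.0 | 0 | =a=> q4
  q4 = 0 | 0 | stopped
Coarsest stable partition (strong bisimilarity classes):
  B0 = {p0, q0}
  B1 = {p1, q1}
  B2 = {p2, p4, q2, q4}
  B3 = {p3, q3}
p0 ∈ B0, q0 ∈ B0 → same block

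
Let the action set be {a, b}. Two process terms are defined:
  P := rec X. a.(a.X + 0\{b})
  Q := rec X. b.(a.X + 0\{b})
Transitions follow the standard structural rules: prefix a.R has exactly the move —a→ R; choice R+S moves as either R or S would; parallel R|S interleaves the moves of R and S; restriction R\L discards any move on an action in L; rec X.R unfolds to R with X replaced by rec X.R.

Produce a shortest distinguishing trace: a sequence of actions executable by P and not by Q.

LTS(P): 2 reachable states
  m0 = rec X. a.(a.X + 0\{b}) :: ··a··> m1
  m1 = a.(rec X. a.(a.X + 0\{b})) + 0\{b} :: ··a··> m0
LTS(Q): 2 reachable states
  n0 = rec X. b.(a.X + 0\{b}) :: ··b··> n1
  n1 = a.(rec X. b.(a.X + 0\{b})) + 0\{b} :: ··a··> n0
Executing a from P (initial set {m0}):
  step 1 (a): {m1}
  ✓ P
Executing a from Q (initial set {n0}):
  step 1 (a): ∅ (Q stuck)

a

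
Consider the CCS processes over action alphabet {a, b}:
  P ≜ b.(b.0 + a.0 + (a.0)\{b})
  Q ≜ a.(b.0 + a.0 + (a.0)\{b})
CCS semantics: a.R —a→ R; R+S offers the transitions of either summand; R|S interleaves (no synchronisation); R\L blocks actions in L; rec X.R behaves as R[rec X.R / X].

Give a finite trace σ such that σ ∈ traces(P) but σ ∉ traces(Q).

b

LTS(P): 4 reachable states
  p0 = b.(b.0 + a.0 + (a.0)\{b}) :: —b→ p1
  p1 = b.0 + a.0 + (a.0)\{b} :: —a→ p2, —a→ p3, —b→ p2
  p2 = 0 :: ∅
  p3 = 0\{b} :: ∅
LTS(Q): 4 reachable states
  q0 = a.(b.0 + a.0 + (a.0)\{b}) :: —a→ q1
  q1 = b.0 + a.0 + (a.0)\{b} :: —a→ q2, —a→ q3, —b→ q2
  q2 = 0 :: ∅
  q3 = 0\{b} :: ∅
Run σ = ⟨b⟩ on P: start {p0}
  step 1 (b): {p1}
  — P admits the full trace.
Run σ = ⟨b⟩ on Q: start {q0}
  step 1 (b): no successor for Q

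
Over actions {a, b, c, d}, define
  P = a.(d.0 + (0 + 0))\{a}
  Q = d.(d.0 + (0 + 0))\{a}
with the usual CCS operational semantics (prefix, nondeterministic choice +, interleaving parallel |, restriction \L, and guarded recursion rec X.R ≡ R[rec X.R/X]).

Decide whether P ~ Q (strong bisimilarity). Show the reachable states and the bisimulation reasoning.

LTS(P): 3 reachable states
  u0 = a.(d.0 + (0 + 0))\{a} has moves =a=> u1
  u1 = (d.0 + (0 + 0))\{a} has moves =d=> u2
  u2 = 0\{a} has moves (no moves)
LTS(Q): 3 reachable states
  v0 = d.(d.0 + (0 + 0))\{a} has moves =d=> v1
  v1 = (d.0 + (0 + 0))\{a} has moves =d=> v2
  v2 = 0\{a} has moves (no moves)
Coarsest stable partition (strong bisimilarity classes):
  B0 = {u0}
  B1 = {u1, v1}
  B2 = {u2, v2}
  B3 = {v0}
u0 ∈ B0, v0 ∈ B3 → different blocks

P ≁ Q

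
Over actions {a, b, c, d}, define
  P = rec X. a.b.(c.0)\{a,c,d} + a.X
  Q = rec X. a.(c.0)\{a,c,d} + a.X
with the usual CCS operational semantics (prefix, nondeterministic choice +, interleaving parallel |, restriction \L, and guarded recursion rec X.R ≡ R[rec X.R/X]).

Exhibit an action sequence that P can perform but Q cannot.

ab

LTS(P): 3 reachable states
  u0 = rec X. a.b.(c.0)\{a,c,d} + a.X ⊢ =a=> u0, =a=> u1
  u1 = b.(c.0)\{a,c,d} ⊢ =b=> u2
  u2 = (c.0)\{a,c,d} ⊢ ∅
LTS(Q): 2 reachable states
  v0 = rec X. a.(c.0)\{a,c,d} + a.X ⊢ =a=> v0, =a=> v1
  v1 = (c.0)\{a,c,d} ⊢ ∅
Run σ = ⟨ab⟩ on P: start {u0}
  [1] a ⇒ {u0, u1}
  [2] b ⇒ {u2}
  ✓ P
Run σ = ⟨ab⟩ on Q: start {v0}
  [1] a ⇒ {v0, v1}
  [2] b ⇒ ∅  — Q cannot continue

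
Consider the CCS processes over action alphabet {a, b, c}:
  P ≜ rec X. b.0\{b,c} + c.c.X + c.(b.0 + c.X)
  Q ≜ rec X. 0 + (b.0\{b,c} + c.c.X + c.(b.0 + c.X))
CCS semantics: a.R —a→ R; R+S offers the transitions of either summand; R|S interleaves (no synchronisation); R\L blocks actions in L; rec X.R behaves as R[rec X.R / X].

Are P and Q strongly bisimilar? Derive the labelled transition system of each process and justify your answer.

YES

Reachable graph of P (5 states):
  p0 = rec X. b.0\{b,c} + c.c.X + c.(b.0 + c.X) | --b--▸ p1, --c--▸ p2, --c--▸ p3
  p1 = 0\{b,c} | ∅
  p2 = b.0 + c.(rec X. b.0\{b,c} + c.c.X + c.(b.0 + c.X)) | --b--▸ p4, --c--▸ p0
  p3 = c.(rec X. b.0\{b,c} + c.c.X + c.(b.0 + c.X)) | --c--▸ p0
  p4 = 0 | ∅
Reachable graph of Q (5 states):
  q0 = rec X. 0 + (b.0\{b,c} + c.c.X + c.(b.0 + c.X)) | --b--▸ q1, --c--▸ q2, --c--▸ q3
  q1 = 0\{b,c} | ∅
  q2 = b.0 + c.(rec X. 0 + (b.0\{b,c} + c.c.X + c.(b.0 + c.X))) | --b--▸ q4, --c--▸ q0
  q3 = c.(rec X. 0 + (b.0\{b,c} + c.c.X + c.(b.0 + c.X))) | --c--▸ q0
  q4 = 0 | ∅
Partition-refinement fixed point:
  B0 = {p0, q0}
  B1 = {p1, p4, q1, q4}
  B2 = {p3, q3}
  B3 = {p2, q2}
p0 ∈ B0, q0 ∈ B0 → same block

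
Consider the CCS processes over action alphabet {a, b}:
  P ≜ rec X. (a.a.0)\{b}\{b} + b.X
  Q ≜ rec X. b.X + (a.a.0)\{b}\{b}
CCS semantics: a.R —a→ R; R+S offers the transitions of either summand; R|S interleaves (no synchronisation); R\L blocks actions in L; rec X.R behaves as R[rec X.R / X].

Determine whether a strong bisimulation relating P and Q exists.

LTS(P): 3 reachable states
  u0 = rec X. (a.a.0)\{b}\{b} + b.X :: --a--▸ u1, --b--▸ u0
  u1 = (a.0)\{b}\{b} :: --a--▸ u2
  u2 = 0\{b}\{b} :: deadlocked
LTS(Q): 3 reachable states
  v0 = rec X. b.X + (a.a.0)\{b}\{b} :: --a--▸ v1, --b--▸ v0
  v1 = (a.0)\{b}\{b} :: --a--▸ v2
  v2 = 0\{b}\{b} :: deadlocked
Partition-refinement fixed point:
  B0 = {u0, v0}
  B1 = {u1, v1}
  B2 = {u2, v2}
u0 ∈ B0, v0 ∈ B0 → same block

P ~ Q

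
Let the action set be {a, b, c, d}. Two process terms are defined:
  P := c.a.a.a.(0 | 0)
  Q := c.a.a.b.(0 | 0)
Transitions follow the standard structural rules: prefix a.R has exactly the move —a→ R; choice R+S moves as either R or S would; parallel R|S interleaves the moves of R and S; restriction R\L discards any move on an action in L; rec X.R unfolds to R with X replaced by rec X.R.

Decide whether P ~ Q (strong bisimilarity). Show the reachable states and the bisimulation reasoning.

not bisimilar

Reachable graph of P (5 states):
  m0 = c.a.a.a.(0 | 0) → --c--▸ m1
  m1 = a.a.a.(0 | 0) → --a--▸ m2
  m2 = a.a.(0 | 0) → --a--▸ m3
  m3 = a.(0 | 0) → --a--▸ m4
  m4 = 0 | 0 → ·
Reachable graph of Q (5 states):
  n0 = c.a.a.b.(0 | 0) → --c--▸ n1
  n1 = a.a.b.(0 | 0) → --a--▸ n2
  n2 = a.b.(0 | 0) → --a--▸ n3
  n3 = b.(0 | 0) → --b--▸ n4
  n4 = 0 | 0 → ·
Bisimilarity quotient blocks:
  B0 = {m0}
  B1 = {m1}
  B2 = {m2}
  B3 = {m3}
  B4 = {m4, n4}
  B5 = {n0}
  B6 = {n1}
  B7 = {n2}
  B8 = {n3}
m0 ∈ B0, n0 ∈ B5 → different blocks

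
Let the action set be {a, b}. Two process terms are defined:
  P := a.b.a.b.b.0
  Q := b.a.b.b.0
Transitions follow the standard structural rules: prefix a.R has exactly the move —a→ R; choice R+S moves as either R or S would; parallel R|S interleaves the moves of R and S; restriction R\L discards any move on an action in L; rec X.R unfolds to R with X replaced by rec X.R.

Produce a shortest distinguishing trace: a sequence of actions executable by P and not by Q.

a

LTS(P): 6 reachable states
  m0 = a.b.a.b.b.0 ⊢ —a→ m1
  m1 = b.a.b.b.0 ⊢ —b→ m2
  m2 = a.b.b.0 ⊢ —a→ m3
  m3 = b.b.0 ⊢ —b→ m4
  m4 = b.0 ⊢ —b→ m5
  m5 = 0 ⊢ (no moves)
LTS(Q): 5 reachable states
  n0 = b.a.b.b.0 ⊢ —b→ n1
  n1 = a.b.b.0 ⊢ —a→ n2
  n2 = b.b.0 ⊢ —b→ n3
  n3 = b.0 ⊢ —b→ n4
  n4 = 0 ⊢ (no moves)
Executing a from P (initial set {m0}):
  [1] a ⇒ {m1}
  — P admits the full trace.
Executing a from Q (initial set {n0}):
  [1] a ⇒ ∅  — Q cannot continue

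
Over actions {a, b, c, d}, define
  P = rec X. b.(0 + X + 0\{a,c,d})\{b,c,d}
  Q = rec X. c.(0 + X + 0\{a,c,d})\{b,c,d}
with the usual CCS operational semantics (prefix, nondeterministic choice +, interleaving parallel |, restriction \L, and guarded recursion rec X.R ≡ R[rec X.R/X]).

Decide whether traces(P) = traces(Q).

LTS(P): 2 reachable states
  s0 = rec X. b.(0 + X + 0\{a,c,d})\{b,c,d} | ··b··> s1
  s1 = (0 + (rec X. b.(0 + X + 0\{a,c,d})\{b,c,d}) + 0\{a,c,d})\{b,c,d} | ·
LTS(Q): 2 reachable states
  t0 = rec X. c.(0 + X + 0\{a,c,d})\{b,c,d} | ··c··> t1
  t1 = (0 + (rec X. c.(0 + X + 0\{a,c,d})\{b,c,d}) + 0\{a,c,d})\{b,c,d} | ·
Executing b from P (initial set {s0}):
  after b @ step 1: {s1}
  — P admits the full trace.
Executing b from Q (initial set {t0}):
  after b @ step 1: ∅  — Q cannot continue

NO — witness ⟨b⟩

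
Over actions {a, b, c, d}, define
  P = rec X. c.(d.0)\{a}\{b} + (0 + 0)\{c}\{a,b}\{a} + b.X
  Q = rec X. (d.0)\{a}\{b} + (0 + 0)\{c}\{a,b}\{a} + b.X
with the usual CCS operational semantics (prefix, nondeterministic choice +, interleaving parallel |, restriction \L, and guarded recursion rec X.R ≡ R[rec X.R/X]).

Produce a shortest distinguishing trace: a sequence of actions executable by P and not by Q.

c

Reachable graph of P (3 states):
  u0 = rec X. c.(d.0)\{a}\{b} + (0 + 0)\{c}\{a,b}\{a} + b.X :: --b--▸ u0, --c--▸ u1
  u1 = (d.0)\{a}\{b} :: --d--▸ u2
  u2 = 0\{a}\{b} :: stopped
Reachable graph of Q (2 states):
  v0 = rec X. (d.0)\{a}\{b} + (0 + 0)\{c}\{a,b}\{a} + b.X :: --b--▸ v0, --d--▸ v1
  v1 = 0\{a}\{b} :: stopped
Run σ = ⟨c⟩ on P: start {u0}
  after c @ step 1: {u1}
  — P admits the full trace.
Run σ = ⟨c⟩ on Q: start {v0}
  after c @ step 1: ∅  — Q cannot continue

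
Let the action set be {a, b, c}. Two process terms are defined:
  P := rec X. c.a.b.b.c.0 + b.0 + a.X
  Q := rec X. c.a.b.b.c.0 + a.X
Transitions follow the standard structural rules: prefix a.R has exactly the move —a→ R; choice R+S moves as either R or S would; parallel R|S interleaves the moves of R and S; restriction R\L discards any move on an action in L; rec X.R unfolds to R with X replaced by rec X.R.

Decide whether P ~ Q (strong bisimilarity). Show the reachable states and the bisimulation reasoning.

not bisimilar

Reachable graph of P (6 states):
  m0 = rec X. c.a.b.b.c.0 + b.0 + a.X :: —a→ m0, —b→ m1, —c→ m2
  m1 = 0 :: stopped
  m2 = a.b.b.c.0 :: —a→ m3
  m3 = b.b.c.0 :: —b→ m4
  m4 = b.c.0 :: —b→ m5
  m5 = c.0 :: —c→ m1
Reachable graph of Q (6 states):
  n0 = rec X. c.a.b.b.c.0 + a.X :: —a→ n0, —c→ n1
  n1 = a.b.b.c.0 :: —a→ n2
  n2 = b.b.c.0 :: —b→ n3
  n3 = b.c.0 :: —b→ n4
  n4 = c.0 :: —c→ n5
  n5 = 0 :: stopped
Bisimilarity quotient blocks:
  B0 = {m0}
  B1 = {m2, n1}
  B2 = {m3, n2}
  B3 = {m4, n3}
  B4 = {m5, n4}
  B5 = {m1, n5}
  B6 = {n0}
m0 ∈ B0, n0 ∈ B6 → different blocks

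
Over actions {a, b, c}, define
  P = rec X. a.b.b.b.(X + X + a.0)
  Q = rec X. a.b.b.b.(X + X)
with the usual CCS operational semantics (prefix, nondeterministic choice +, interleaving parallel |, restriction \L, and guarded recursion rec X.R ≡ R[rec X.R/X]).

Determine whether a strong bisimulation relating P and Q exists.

P's transition system — 6 states:
  p0 = rec X. a.b.b.b.(X + X + a.0) has moves —a→ p1
  p1 = b.b.b.((rec X. a.b.b.b.(X + X + a.0)) + (rec X. a.b.b.b.(X + X + a.0)) + a.0) has moves —b→ p2
  p2 = b.b.((rec X. a.b.b.b.(X + X + a.0)) + (rec X. a.b.b.b.(X + X + a.0)) + a.0) has moves —b→ p3
  p3 = b.((rec X. a.b.b.b.(X + X + a.0)) + (rec X. a.b.b.b.(X + X + a.0)) + a.0) has moves —b→ p4
  p4 = (rec X. a.b.b.b.(X + X + a.0)) + (rec X. a.b.b.b.(X + X + a.0)) + a.0 has moves —a→ p1, —a→ p5
  p5 = 0 has moves stopped
Q's transition system — 5 states:
  q0 = rec X. a.b.b.b.(X + X) has moves —a→ q1
  q1 = b.b.b.((rec X. a.b.b.b.(X + X)) + (rec X. a.b.b.b.(X + X))) has moves —b→ q2
  q2 = b.b.((rec X. a.b.b.b.(X + X)) + (rec X. a.b.b.b.(X + X))) has moves —b→ q3
  q3 = b.((rec X. a.b.b.b.(X + X)) + (rec X. a.b.b.b.(X + X))) has moves —b→ q4
  q4 = (rec X. a.b.b.b.(X + X)) + (rec X. a.b.b.b.(X + X)) has moves —a→ q1
Partition-refinement fixed point:
  B0 = {p0}
  B1 = {p1}
  B2 = {p2}
  B3 = {p3}
  B4 = {p4}
  B5 = {p5}
  B6 = {q0, q4}
  B7 = {q1}
  B8 = {q2}
  B9 = {q3}
p0 ∈ B0, q0 ∈ B6 → different blocks

not bisimilar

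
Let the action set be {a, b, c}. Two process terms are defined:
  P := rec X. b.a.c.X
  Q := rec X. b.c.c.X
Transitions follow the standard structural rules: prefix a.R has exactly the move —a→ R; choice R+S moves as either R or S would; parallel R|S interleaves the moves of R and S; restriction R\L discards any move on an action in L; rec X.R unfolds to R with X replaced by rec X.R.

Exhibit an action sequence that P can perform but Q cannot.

ba

P's transition system — 3 states:
  s0 = rec X. b.a.c.X ⊢ —b→ s1
  s1 = a.c.(rec X. b.a.c.X) ⊢ —a→ s2
  s2 = c.(rec X. b.a.c.X) ⊢ —c→ s0
Q's transition system — 3 states:
  t0 = rec X. b.c.c.X ⊢ —b→ t1
  t1 = c.c.(rec X. b.c.c.X) ⊢ —c→ t2
  t2 = c.(rec X. b.c.c.X) ⊢ —c→ t0
Trace ⟨ba⟩ through P, begin at {s0}:
  [1] b ⇒ {s1}
  [2] a ⇒ {s2}
  P completes σ.
Trace ⟨ba⟩ through Q, begin at {t0}:
  [1] b ⇒ {t1}
  [2] a ⇒ ∅ (Q stuck)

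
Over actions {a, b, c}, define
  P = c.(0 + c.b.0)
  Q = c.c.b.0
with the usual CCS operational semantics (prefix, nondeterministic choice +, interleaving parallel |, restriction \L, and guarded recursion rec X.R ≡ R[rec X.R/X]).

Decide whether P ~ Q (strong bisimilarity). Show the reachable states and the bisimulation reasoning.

P ~ Q

P's transition system — 4 states:
  m0 = c.(0 + c.b.0) has moves --c--▸ m1
  m1 = 0 + c.b.0 has moves --c--▸ m2
  m2 = b.0 has moves --b--▸ m3
  m3 = 0 has moves (no moves)
Q's transition system — 4 states:
  n0 = c.c.b.0 has moves --c--▸ n1
  n1 = c.b.0 has moves --c--▸ n2
  n2 = b.0 has moves --b--▸ n3
  n3 = 0 has moves (no moves)
Partition-refinement fixed point:
  B0 = {m0, n0}
  B1 = {m1, n1}
  B2 = {m2, n2}
  B3 = {m3, n3}
m0 ∈ B0, n0 ∈ B0 → same block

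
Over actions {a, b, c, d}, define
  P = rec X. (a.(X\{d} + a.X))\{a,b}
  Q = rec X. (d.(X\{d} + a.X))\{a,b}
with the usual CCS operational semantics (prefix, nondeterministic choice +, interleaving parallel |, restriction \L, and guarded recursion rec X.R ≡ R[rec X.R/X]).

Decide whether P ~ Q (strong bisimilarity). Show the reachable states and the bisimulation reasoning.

LTS(P): 1 reachable states
  u0 = rec X. (a.(X\{d} + a.X))\{a,b} ⊢ ∅
LTS(Q): 2 reachable states
  v0 = rec X. (d.(X\{d} + a.X))\{a,b} ⊢ -d-> v1
  v1 = ((rec X. (d.(X\{d} + a.X))\{a,b})\{d} + a.(rec X. (d.(X\{d} + a.X))\{a,b}))\{a,b} ⊢ ∅
Coarsest stable partition (strong bisimilarity classes):
  B0 = {u0, v1}
  B1 = {v0}
u0 ∈ B0, v0 ∈ B1 → different blocks

NO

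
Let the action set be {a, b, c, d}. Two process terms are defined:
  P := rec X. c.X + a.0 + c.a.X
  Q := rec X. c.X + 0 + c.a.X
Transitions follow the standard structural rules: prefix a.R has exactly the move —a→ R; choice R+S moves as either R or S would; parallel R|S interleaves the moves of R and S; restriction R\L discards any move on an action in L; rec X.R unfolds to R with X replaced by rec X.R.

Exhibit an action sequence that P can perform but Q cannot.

a

LTS(P): 3 reachable states
  u0 = rec X. c.X + a.0 + c.a.X ⊢ ··a··> u1, ··c··> u0, ··c··> u2
  u1 = 0 ⊢ (no moves)
  u2 = a.(rec X. c.X + a.0 + c.a.X) ⊢ ··a··> u0
LTS(Q): 2 reachable states
  v0 = rec X. c.X + 0 + c.a.X ⊢ ··c··> v0, ··c··> v1
  v1 = a.(rec X. c.X + 0 + c.a.X) ⊢ ··a··> v0
Trace ⟨a⟩ through P, begin at {u0}:
  after a @ step 1: {u1}
  P completes σ.
Trace ⟨a⟩ through Q, begin at {v0}:
  after a @ step 1: no successor for Q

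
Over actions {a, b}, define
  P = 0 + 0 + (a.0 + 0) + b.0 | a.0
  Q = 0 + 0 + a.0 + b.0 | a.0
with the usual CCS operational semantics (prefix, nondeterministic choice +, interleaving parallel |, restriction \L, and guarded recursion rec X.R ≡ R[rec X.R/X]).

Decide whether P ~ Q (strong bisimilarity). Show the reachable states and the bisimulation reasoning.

YES

P's transition system — 5 states:
  m0 = 0 + 0 + (a.0 + 0) + b.0 | a.0 ⊢ —a→ m1, —a→ m2, —b→ m3
  m1 = 0 ⊢ (no moves)
  m2 = b.0 | 0 ⊢ —b→ m4
  m3 = 0 | a.0 ⊢ —a→ m4
  m4 = 0 | 0 ⊢ (no moves)
Q's transition system — 5 states:
  n0 = 0 + 0 + a.0 + b.0 | a.0 ⊢ —a→ n1, —a→ n2, —b→ n3
  n1 = 0 ⊢ (no moves)
  n2 = b.0 | 0 ⊢ —b→ n4
  n3 = 0 | a.0 ⊢ —a→ n4
  n4 = 0 | 0 ⊢ (no moves)
Coarsest stable partition (strong bisimilarity classes):
  B0 = {m0, n0}
  B1 = {m1, m4, n1, n4}
  B2 = {m3, n3}
  B3 = {m2, n2}
m0 ∈ B0, n0 ∈ B0 → same block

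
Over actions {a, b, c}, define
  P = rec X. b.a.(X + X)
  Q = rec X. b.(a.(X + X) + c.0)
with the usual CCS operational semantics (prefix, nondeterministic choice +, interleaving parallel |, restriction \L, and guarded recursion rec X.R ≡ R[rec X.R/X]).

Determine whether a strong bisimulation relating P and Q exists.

Reachable graph of P (3 states):
  p0 = rec X. b.a.(X + X) has moves ··b··> p1
  p1 = a.((rec X. b.a.(X + X)) + (rec X. b.a.(X + X))) has moves ··a··> p2
  p2 = (rec X. b.a.(X + X)) + (rec X. b.a.(X + X)) has moves ··b··> p1
Reachable graph of Q (4 states):
  q0 = rec X. b.(a.(X + X) + c.0) has moves ··b··> q1
  q1 = a.((rec X. b.(a.(X + X) + c.0)) + (rec X. b.(a.(X + X) + c.0))) + c.0 has moves ··a··> q2, ··c··> q3
  q2 = (rec X. b.(a.(X + X) + c.0)) + (rec X. b.(a.(X + X) + c.0)) has moves ··b··> q1
  q3 = 0 has moves stopped
Partition-refinement fixed point:
  B0 = {p0, p2}
  B1 = {p1}
  B2 = {q0, q2}
  B3 = {q1}
  B4 = {q3}
p0 ∈ B0, q0 ∈ B2 → different blocks

NO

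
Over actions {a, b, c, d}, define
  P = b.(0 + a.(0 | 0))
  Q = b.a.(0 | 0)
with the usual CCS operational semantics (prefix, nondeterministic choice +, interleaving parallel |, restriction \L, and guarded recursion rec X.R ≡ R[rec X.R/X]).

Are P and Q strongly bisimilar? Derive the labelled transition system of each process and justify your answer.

P's transition system — 3 states:
  s0 = b.(0 + a.(0 | 0)) → =b=> s1
  s1 = 0 + a.(0 | 0) → =a=> s2
  s2 = 0 | 0 → ·
Q's transition system — 3 states:
  t0 = b.a.(0 | 0) → =b=> t1
  t1 = a.(0 | 0) → =a=> t2
  t2 = 0 | 0 → ·
Bisimilarity quotient blocks:
  B0 = {s0, t0}
  B1 = {s1, t1}
  B2 = {s2, t2}
s0 ∈ B0, t0 ∈ B0 → same block

bisimilar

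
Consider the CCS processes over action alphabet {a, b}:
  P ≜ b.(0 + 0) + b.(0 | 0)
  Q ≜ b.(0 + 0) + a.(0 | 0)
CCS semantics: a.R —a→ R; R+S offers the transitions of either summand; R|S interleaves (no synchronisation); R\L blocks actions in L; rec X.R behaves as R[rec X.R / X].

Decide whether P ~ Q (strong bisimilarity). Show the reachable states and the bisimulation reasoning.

P's transition system — 3 states:
  u0 = b.(0 + 0) + b.(0 | 0) | —b→ u1, —b→ u2
  u1 = 0 + 0 | stopped
  u2 = 0 | 0 | stopped
Q's transition system — 3 states:
  v0 = b.(0 + 0) + a.(0 | 0) | —a→ v1, —b→ v2
  v1 = 0 | 0 | stopped
  v2 = 0 + 0 | stopped
Partition-refinement fixed point:
  B0 = {u0}
  B1 = {u1, u2, v1, v2}
  B2 = {v0}
u0 ∈ B0, v0 ∈ B2 → different blocks

P ≁ Q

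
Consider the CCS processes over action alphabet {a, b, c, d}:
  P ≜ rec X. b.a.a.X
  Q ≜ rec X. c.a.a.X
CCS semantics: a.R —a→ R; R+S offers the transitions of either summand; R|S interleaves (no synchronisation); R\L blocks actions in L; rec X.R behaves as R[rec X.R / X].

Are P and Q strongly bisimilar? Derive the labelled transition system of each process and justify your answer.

P ≁ Q

P's transition system — 3 states:
  m0 = rec X. b.a.a.X ⊢ --b--▸ m1
  m1 = a.a.(rec X. b.a.a.X) ⊢ --a--▸ m2
  m2 = a.(rec X. b.a.a.X) ⊢ --a--▸ m0
Q's transition system — 3 states:
  n0 = rec X. c.a.a.X ⊢ --c--▸ n1
  n1 = a.a.(rec X. c.a.a.X) ⊢ --a--▸ n2
  n2 = a.(rec X. c.a.a.X) ⊢ --a--▸ n0
Bisimilarity quotient blocks:
  B0 = {m0}
  B1 = {m1}
  B2 = {m2}
  B3 = {n0}
  B4 = {n1}
  B5 = {n2}
m0 ∈ B0, n0 ∈ B3 → different blocks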